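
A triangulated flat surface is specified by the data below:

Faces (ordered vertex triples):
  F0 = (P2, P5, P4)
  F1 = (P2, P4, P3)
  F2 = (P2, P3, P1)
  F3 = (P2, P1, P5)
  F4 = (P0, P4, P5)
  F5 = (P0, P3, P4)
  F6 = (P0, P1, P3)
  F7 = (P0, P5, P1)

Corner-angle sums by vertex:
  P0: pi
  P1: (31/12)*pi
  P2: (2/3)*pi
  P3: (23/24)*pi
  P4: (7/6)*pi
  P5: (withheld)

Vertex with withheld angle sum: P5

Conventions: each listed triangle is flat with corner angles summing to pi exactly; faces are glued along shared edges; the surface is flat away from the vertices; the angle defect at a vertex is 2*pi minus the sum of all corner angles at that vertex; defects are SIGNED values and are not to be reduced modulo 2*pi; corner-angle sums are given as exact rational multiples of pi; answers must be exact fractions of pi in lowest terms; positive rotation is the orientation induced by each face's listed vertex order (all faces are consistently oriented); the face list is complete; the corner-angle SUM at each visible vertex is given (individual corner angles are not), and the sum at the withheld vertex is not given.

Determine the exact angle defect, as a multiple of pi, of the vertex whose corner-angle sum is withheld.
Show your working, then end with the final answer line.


V = 6, E = 12, F = 8; chi = V - E + F = 2
Gauss-Bonnet: total defect = 2*pi*chi = 4*pi; visible defects sum to (29/8)*pi

Answer: defect(P5) = (3/8)*pi


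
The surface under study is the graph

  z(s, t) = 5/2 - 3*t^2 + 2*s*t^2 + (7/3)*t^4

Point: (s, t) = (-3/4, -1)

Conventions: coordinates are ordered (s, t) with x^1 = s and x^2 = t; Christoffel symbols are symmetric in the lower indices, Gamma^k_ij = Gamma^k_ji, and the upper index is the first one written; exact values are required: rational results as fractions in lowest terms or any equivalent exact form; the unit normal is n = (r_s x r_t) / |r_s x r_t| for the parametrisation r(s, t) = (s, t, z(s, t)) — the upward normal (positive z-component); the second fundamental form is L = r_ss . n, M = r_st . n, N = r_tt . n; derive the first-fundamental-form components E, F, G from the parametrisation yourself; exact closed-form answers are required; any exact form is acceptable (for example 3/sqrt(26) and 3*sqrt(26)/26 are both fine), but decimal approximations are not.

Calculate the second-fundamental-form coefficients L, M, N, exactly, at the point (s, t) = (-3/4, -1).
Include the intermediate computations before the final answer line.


z_s = 2, z_t = -1/3, z_ss = 0, z_st = -4, z_tt = 19
E = 5, F = -2/3, G = 10/9; answer radicand W^2 = 46/9
unnormalised second-form numerators: l = 0, m = -4, n = 19; L = l/sqrt(46/9), and similarly M = m/sqrt(W^2), N = n/sqrt(W^2)

Answer: L = 0, M = -6*sqrt(46)/23, N = 57*sqrt(46)/46


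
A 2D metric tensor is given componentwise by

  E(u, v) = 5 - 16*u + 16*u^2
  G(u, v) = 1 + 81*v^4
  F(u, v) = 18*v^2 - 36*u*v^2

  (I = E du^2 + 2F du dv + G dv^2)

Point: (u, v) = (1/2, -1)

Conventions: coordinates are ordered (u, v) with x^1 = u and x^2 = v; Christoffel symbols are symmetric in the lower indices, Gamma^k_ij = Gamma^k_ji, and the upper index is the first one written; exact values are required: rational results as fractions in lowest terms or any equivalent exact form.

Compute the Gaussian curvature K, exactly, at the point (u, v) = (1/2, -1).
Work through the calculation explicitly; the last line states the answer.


E = 1, F = 0, G = 82, EG - F^2 = 82 at the point
E_u = 0, E_v = 0, F_u = -36, F_v = 0, G_u = 0, G_v = -324
E_vv = 0, F_uv = 72, G_uu = 0
Using the Brioschi determinant formula for K from the metric derivatives:
M1 = [[-E_vv/2 + F_uv - G_uu/2, E_u/2, F_u - E_v/2], [F_v - G_u/2, E, F], [G_v/2, F, G]] = [[72, 0, -36], [0, 1, 0], [-162, 0, 82]]; det M1 = 72
M2 = [[0, E_v/2, G_u/2], [E_v/2, E, F], [G_u/2, F, G]] = [[0, 0, 0], [0, 1, 0], [0, 0, 82]]; det M2 = 0
det M1 - det M2 = 72; K = 72 / (82)^2 = 18/1681

Answer: K = 18/1681


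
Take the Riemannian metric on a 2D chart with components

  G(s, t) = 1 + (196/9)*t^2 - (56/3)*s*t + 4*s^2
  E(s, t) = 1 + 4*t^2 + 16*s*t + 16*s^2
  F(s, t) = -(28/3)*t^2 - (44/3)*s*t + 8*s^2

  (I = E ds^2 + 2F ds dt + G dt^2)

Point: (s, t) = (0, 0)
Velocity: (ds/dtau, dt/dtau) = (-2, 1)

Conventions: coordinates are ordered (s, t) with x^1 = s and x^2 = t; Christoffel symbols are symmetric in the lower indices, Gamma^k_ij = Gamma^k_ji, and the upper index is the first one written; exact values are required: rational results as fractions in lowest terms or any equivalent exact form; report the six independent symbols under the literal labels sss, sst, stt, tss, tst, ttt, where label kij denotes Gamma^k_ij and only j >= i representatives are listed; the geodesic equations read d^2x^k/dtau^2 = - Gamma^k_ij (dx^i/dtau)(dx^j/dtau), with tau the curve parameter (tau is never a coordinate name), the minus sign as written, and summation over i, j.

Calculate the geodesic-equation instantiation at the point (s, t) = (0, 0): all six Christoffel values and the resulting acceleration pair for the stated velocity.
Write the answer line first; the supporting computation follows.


Answer: Gamma_sss = 0, Gamma_sst = 0, Gamma_stt = 0, Gamma_tss = 0, Gamma_tst = 0, Gamma_ttt = 0; accelerations (d^2s/dtau^2, d^2t/dtau^2) = (0, 0)

E = 1, F = 0, G = 1 at the point
E_s = 0, E_t = 0, F_s = 0, F_t = 0, G_s = 0, G_t = 0
EG - F^2 = 1;  g^inv = (1) * [[1, 0], [0, 1]]
first-kind symbols [ij,l] = (1/2)(d_i g_jl + d_j g_il - d_l g_ij): [ss,s] = E_s/2 = 0, [ss,t] = F_s - E_t/2 = 0, [st,s] = E_t/2 = 0, [st,t] = G_s/2 = 0, [tt,s] = F_t - G_s/2 = 0, [tt,t] = G_t/2 = 0
Gamma^s_ij = (G*[ij,s] - F*[ij,t])/(EG - F^2), Gamma^t_ij = (E*[ij,t] - F*[ij,s])/(EG - F^2)
Gamma_sss = 0, Gamma_sst = 0, Gamma_stt = 0, Gamma_tss = 0, Gamma_tst = 0, Gamma_ttt = 0
d^2s/dtau^2 = -(Gamma_sss*(-2)^2 + 2*Gamma_sst*(-2)*(1) + Gamma_stt*(1)^2) = 0
d^2t/dtau^2 = -(Gamma_tss*(-2)^2 + 2*Gamma_tst*(-2)*(1) + Gamma_ttt*(1)^2) = 0


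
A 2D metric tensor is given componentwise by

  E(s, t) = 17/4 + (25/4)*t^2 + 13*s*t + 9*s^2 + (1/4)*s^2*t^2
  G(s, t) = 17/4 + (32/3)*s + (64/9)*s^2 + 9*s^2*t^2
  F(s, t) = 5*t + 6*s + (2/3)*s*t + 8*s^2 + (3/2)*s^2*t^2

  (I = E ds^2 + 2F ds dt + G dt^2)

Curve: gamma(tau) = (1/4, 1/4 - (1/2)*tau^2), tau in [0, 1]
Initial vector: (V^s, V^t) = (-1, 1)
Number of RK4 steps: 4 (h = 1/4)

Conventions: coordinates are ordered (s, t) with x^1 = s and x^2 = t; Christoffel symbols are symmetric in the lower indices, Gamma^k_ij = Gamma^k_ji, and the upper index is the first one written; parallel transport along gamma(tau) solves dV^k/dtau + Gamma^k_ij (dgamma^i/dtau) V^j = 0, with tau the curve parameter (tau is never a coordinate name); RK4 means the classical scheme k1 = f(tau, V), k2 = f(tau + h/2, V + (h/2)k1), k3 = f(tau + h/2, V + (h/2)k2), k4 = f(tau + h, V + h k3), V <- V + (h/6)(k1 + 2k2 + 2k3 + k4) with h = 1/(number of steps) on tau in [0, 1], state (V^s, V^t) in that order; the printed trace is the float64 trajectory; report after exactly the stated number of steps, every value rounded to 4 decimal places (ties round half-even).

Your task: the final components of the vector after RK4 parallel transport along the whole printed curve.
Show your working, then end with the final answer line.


gamma'(tau) = (0, -tau); f(tau, V)^k = -Gamma^k_ij(gamma(tau)) gamma'^i(tau) V^j; h = 1/4; intermediate values shown to 6 dp
curve data and Christoffel symbols at the stage parameters:
  tau = 0.000000: gamma = (0.250000, 0.250000), gamma' = (0.000000, 0.000000); Gamma_sss = 0.164564, Gamma_sst = -0.009168, Gamma_stt = -0.462095, Gamma_tss = 0.876047, Gamma_tst = 0.984546, Gamma_ttt = 0.225032
  tau = 0.125000: gamma = (0.250000, 0.242188), gamma' = (0.000000, -0.125000); Gamma_sss = 0.158170, Gamma_sst = -0.010552, Gamma_stt = -0.461324, Gamma_tss = 0.885552, Gamma_tst = 0.984223, Gamma_ttt = 0.221619
  tau = 0.250000: gamma = (0.250000, 0.218750), gamma' = (0.000000, -0.250000); Gamma_sss = 0.139285, Gamma_sst = -0.014973, Gamma_stt = -0.459203, Gamma_tss = 0.913573, Gamma_tst = 0.983444, Gamma_ttt = 0.211492
  tau = 0.375000: gamma = (0.250000, 0.179688), gamma' = (0.000000, -0.375000); Gamma_sss = 0.108938, Gamma_sst = -0.023203, Gamma_stt = -0.456342, Gamma_tss = 0.958606, Gamma_tst = 0.982722, Gamma_ttt = 0.194979
  tau = 0.500000: gamma = (0.250000, 0.125000), gamma' = (0.000000, -0.500000); Gamma_sss = 0.069251, Gamma_sst = -0.036366, Gamma_stt = -0.453858, Gamma_tss = 1.018131, Gamma_tst = 0.982719, Gamma_ttt = 0.172568
  tau = 0.625000: gamma = (0.250000, 0.054688), gamma' = (0.000000, -0.625000); Gamma_sss = 0.024000, Gamma_sst = -0.055620, Gamma_stt = -0.453470, Gamma_tss = 1.088753, Gamma_tst = 0.983976, Gamma_ttt = 0.144776
  tau = 0.750000: gamma = (0.250000, -0.031250), gamma' = (0.000000, -0.750000); Gamma_sss = -0.020825, Gamma_sst = -0.081592, Gamma_stt = -0.457535, Gamma_tss = 1.166719, Gamma_tst = 0.986642, Gamma_ttt = 0.111885
  tau = 0.875000: gamma = (0.250000, -0.132812), gamma' = (0.000000, -0.875000); Gamma_sss = -0.056823, Gamma_sst = -0.113542, Gamma_stt = -0.468847, Gamma_tss = 1.249023, Gamma_tst = 0.990385, Gamma_ttt = 0.073537
  tau = 1.000000: gamma = (0.250000, -0.250000), gamma' = (0.000000, -1.000000); Gamma_sss = -0.073909, Gamma_sst = -0.148438, Gamma_stt = -0.490063, Gamma_tss = 1.335052, Gamma_tst = 0.994792, Gamma_ttt = 0.028308
step 0: V^s = -1.0000, V^t = 1.0000
step 1: k1 = (0.000000, 0.000000), k2 = (-0.056347, -0.095326), k3 = (-0.055650, -0.096522), k4 = (-0.108235, -0.197684); V <- V + (h/6)(k1 + 2k2 + 2k3 + k4): V^s = -1.0138, V^t = 0.9758
step 2: k1 = (-0.108225, -0.197672), k2 = (-0.153815, -0.309068), k3 = (-0.151383, -0.312187), k4 = (-0.184598, -0.439297); V <- V + (h/6)(k1 + 2k2 + 2k3 + k4): V^s = -1.0515, V^t = 0.8975
step 3: k1 = (-0.184541, -0.439216), k2 = (-0.201444, -0.584589), k3 = (-0.196220, -0.587533), k4 = (-0.190217, -0.751390); V <- V + (h/6)(k1 + 2k2 + 2k3 + k4): V^s = -1.1002, V^t = 0.7502
step 4: k1 = (-0.190097, -0.751200), k2 = (-0.157564, -0.931809), k3 = (-0.148707, -0.929738), k4 = (-0.084893, -1.116828); V <- V + (h/6)(k1 + 2k2 + 2k3 + k4): V^s = -1.1372, V^t = 0.5172

Answer: V^s = -1.1372, V^t = 0.5172


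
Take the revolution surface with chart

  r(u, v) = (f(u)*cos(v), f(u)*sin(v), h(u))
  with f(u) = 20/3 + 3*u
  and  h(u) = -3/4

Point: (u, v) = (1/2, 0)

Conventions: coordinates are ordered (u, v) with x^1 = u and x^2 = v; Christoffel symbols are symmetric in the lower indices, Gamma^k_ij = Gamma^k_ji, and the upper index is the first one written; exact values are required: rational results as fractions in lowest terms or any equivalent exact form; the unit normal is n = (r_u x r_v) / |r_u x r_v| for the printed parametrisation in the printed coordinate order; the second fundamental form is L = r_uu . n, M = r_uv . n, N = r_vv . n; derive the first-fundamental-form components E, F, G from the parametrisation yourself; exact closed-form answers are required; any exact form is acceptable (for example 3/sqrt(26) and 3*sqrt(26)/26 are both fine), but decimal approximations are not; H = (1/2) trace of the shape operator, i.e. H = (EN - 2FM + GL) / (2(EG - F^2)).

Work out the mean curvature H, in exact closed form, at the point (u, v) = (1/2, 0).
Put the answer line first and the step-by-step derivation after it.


Answer: H = 0

f = 49/6, f' = 3, f'' = 0, h' = 0, h'' = 0
E = 9, F = 0, G = 2401/36; answer radicand W^2 = 9
unnormalised second-form numerators: l = 0, m = 0, n = 0; L = l/sqrt(9), and similarly M = m/sqrt(W^2), N = n/sqrt(W^2)
H = (E*n - 2*F*m + G*l) / (2*(EG - F^2)*sqrt(W^2)); E*n - 2*F*m + G*l = 0, EG - F^2 = 2401/4, so H = (0)/sqrt(9)


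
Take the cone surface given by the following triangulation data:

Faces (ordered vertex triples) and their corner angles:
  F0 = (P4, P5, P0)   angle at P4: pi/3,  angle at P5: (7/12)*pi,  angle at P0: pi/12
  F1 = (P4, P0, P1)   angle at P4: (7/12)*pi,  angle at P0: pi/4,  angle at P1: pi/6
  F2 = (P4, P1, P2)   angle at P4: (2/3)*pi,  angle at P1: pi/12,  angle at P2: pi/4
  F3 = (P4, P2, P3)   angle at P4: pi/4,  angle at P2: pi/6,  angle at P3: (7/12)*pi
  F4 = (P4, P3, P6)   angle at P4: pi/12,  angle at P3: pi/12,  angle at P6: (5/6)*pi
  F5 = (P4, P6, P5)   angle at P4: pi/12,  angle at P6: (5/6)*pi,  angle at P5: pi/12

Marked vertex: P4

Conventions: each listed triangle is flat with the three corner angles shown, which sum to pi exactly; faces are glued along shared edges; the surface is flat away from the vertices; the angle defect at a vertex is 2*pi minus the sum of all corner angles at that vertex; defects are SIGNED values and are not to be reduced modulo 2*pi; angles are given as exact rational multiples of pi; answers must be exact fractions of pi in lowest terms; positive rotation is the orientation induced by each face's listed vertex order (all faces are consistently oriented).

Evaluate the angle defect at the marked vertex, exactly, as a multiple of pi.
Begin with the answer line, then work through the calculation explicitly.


Answer: defect(P4) = 0

Sum of corner angles at P4: 2*pi
defect = 2*pi - 2*pi


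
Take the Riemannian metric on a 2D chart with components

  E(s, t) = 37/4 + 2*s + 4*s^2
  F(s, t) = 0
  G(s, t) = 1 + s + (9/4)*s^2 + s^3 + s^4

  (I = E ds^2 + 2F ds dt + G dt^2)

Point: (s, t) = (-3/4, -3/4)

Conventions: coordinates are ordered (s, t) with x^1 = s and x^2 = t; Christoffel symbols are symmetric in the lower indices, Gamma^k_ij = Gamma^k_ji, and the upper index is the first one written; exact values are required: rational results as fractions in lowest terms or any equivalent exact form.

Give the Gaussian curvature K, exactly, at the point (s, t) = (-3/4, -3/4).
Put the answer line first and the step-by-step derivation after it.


Answer: K = -72/475

E = 10, F = 0, G = 361/256, EG - F^2 = 1805/128 at the point
E_s = -4, E_t = 0, F_s = 0, F_t = 0, G_s = -19/8, G_t = 0
E_tt = 0, F_st = 0, G_ss = 27/4
K follows from Brioschi's formula, (det M1 - det M2)/(EG - F^2)^2.
M1 = [[-E_tt/2 + F_st - G_ss/2, E_s/2, F_s - E_t/2], [F_t - G_s/2, E, F], [G_t/2, F, G]] = [[-27/8, -2, 0], [19/16, 10, 0], [0, 0, 361/256]]; det M1 = -90611/2048
M2 = [[0, E_t/2, G_s/2], [E_t/2, E, F], [G_s/2, F, G]] = [[0, 0, -19/16], [0, 10, 0], [-19/16, 0, 361/256]]; det M2 = -1805/128
det M1 - det M2 = -61731/2048; K = -61731/2048 / (1805/128)^2 = -72/475


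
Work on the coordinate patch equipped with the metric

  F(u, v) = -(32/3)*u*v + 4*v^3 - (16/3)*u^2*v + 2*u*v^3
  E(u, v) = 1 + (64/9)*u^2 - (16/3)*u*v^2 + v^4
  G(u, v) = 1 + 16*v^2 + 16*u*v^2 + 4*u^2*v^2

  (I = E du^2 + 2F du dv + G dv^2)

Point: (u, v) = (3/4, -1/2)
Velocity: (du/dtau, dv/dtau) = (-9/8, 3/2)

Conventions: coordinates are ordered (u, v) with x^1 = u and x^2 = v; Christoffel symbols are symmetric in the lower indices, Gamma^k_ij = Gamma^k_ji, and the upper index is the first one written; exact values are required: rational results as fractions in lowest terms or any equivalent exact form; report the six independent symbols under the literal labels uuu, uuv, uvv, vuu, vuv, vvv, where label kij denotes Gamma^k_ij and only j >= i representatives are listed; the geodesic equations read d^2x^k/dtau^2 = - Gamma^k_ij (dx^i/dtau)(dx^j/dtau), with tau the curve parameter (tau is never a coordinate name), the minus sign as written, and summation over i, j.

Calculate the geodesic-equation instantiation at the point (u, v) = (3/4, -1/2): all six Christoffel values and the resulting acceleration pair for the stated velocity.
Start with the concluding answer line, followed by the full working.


Answer: Gamma_uuu = 112/279, Gamma_uuv = 14/93, Gamma_uvv = -77/93, Gamma_vuu = 176/279, Gamma_vuv = 22/93, Gamma_vvv = -121/93; accelerations (d^2u/dtau^2, d^2v/dtau^2) = (231/124, 363/124)

E = 65/16, F = 77/16, G = 137/16 at the point
E_u = 28/3, E_v = 7/2, F_u = 109/12, F_v = -55/8, G_u = 11/2, G_v = -121/4
EG - F^2 = 93/8;  g^inv = (8/93) * [[137/16, -77/16], [-77/16, 65/16]]
first-kind symbols [ij,l] = (1/2)(d_i g_jl + d_j g_il - d_l g_ij): [uu,u] = E_u/2 = 14/3, [uu,v] = F_u - E_v/2 = 22/3, [uv,u] = E_v/2 = 7/4, [uv,v] = G_u/2 = 11/4, [vv,u] = F_v - G_u/2 = -77/8, [vv,v] = G_v/2 = -121/8
Gamma^u_ij = (G*[ij,u] - F*[ij,v])/(EG - F^2), Gamma^v_ij = (E*[ij,v] - F*[ij,u])/(EG - F^2)
Gamma_uuu = 112/279, Gamma_uuv = 14/93, Gamma_uvv = -77/93, Gamma_vuu = 176/279, Gamma_vuv = 22/93, Gamma_vvv = -121/93
d^2u/dtau^2 = -(Gamma_uuu*(-9/8)^2 + 2*Gamma_uuv*(-9/8)*(3/2) + Gamma_uvv*(3/2)^2) = 231/124
d^2v/dtau^2 = -(Gamma_vuu*(-9/8)^2 + 2*Gamma_vuv*(-9/8)*(3/2) + Gamma_vvv*(3/2)^2) = 363/124


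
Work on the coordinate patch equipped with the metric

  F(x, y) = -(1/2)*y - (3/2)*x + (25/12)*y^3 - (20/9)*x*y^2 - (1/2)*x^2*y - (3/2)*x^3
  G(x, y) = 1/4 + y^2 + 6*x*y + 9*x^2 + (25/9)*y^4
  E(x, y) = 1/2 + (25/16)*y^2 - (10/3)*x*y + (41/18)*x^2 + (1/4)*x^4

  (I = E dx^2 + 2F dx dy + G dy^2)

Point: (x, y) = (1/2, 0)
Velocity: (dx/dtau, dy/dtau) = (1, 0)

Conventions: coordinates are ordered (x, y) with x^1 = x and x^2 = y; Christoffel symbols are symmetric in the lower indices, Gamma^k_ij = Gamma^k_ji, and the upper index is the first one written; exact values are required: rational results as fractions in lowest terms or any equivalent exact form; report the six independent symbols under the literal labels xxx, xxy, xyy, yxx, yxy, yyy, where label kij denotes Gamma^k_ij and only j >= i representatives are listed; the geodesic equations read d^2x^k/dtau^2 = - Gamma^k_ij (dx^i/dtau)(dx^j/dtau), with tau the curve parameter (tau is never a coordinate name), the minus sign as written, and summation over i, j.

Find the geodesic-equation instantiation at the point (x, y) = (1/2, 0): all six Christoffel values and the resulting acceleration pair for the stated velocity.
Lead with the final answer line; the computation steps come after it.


Answer: Gamma_xxx = 122/169, Gamma_xxy = 984/845, Gamma_xyy = -5256/845, Gamma_yxx = -2261/5070, Gamma_yxy = 378/169, Gamma_yyy = -1464/845; accelerations (d^2x/dtau^2, d^2y/dtau^2) = (-122/169, 2261/5070)

E = 625/576, F = -15/16, G = 5/2 at the point
E_x = 173/72, E_y = -5/3, F_x = -21/8, F_y = -5/8, G_x = 9, G_y = 3
EG - F^2 = 4225/2304;  g^inv = (2304/4225) * [[5/2, 15/16], [15/16, 625/576]]
first-kind symbols [ij,l] = (1/2)(d_i g_jl + d_j g_il - d_l g_ij): [xx,x] = E_x/2 = 173/144, [xx,y] = F_x - E_y/2 = -43/24, [xy,x] = E_y/2 = -5/6, [xy,y] = G_x/2 = 9/2, [yy,x] = F_y - G_x/2 = -41/8, [yy,y] = G_y/2 = 3/2
Gamma^x_ij = (G*[ij,x] - F*[ij,y])/(EG - F^2), Gamma^y_ij = (E*[ij,y] - F*[ij,x])/(EG - F^2)
Gamma_xxx = 122/169, Gamma_xxy = 984/845, Gamma_xyy = -5256/845, Gamma_yxx = -2261/5070, Gamma_yxy = 378/169, Gamma_yyy = -1464/845
d^2x/dtau^2 = -(Gamma_xxx*(1)^2 + 2*Gamma_xxy*(1)*(0) + Gamma_xyy*(0)^2) = -122/169
d^2y/dtau^2 = -(Gamma_yxx*(1)^2 + 2*Gamma_yxy*(1)*(0) + Gamma_yyy*(0)^2) = 2261/5070


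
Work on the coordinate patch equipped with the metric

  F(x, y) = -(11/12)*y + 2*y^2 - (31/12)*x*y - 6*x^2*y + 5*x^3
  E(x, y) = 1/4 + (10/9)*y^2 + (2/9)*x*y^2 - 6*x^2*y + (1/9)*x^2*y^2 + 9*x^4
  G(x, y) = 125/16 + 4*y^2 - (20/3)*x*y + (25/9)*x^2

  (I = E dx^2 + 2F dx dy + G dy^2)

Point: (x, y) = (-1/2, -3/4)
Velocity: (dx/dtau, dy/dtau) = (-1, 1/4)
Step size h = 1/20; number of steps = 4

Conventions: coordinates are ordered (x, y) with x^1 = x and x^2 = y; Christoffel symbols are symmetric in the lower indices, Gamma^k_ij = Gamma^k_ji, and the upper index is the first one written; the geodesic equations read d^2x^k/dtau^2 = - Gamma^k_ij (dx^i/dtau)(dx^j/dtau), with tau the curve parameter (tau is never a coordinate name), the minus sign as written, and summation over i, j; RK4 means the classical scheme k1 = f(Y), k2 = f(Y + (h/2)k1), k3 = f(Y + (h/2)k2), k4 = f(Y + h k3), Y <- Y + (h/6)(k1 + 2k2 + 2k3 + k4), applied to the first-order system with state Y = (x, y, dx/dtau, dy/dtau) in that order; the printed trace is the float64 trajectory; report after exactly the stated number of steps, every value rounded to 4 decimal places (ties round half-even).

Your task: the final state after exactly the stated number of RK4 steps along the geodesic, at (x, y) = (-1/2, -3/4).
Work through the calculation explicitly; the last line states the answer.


f(Y) = (dx/dtau, dy/dtau, -Gamma^x_ij Y'^i Y'^j, -Gamma^y_ij Y'^i Y'^j) with the Gammas evaluated at the stage position; h = 0.050000; intermediate values shown to 6 dp
step 0: x = -0.5000, y = -0.7500, dx/dtau = -1.0000, dy/dtau = 0.2500
step 1:
  k1: at (x, y) = (-0.500000, -0.750000), (dx/dtau, dy/dtau) = (-1.000000, 0.250000); Gamma_xxx = -2.137412, Gamma_xxy = -0.740837, Gamma_xyy = -2.185133, Gamma_yxx = 0.675853, Gamma_yxy = 0.255132, Gamma_yyy = 0.194132; k1 = (-1.000000, 0.250000, 1.903565, -0.560420)
  k2: at (x, y) = (-0.525000, -0.743750), (dx/dtau, dy/dtau) = (-0.952411, 0.235989); Gamma_xxx = -2.128699, Gamma_xxy = -0.691868, Gamma_xyy = -1.984196, Gamma_yxx = 0.695750, Gamma_yxy = 0.233336, Gamma_yyy = 0.161997; k2 = (-0.952411, 0.235989, 1.730409, -0.535239)
  k3: at (x, y) = (-0.523810, -0.744100), (dx/dtau, dy/dtau) = (-0.956740, 0.236619); Gamma_xxx = -2.129232, Gamma_xxy = -0.694116, Gamma_xyy = -1.993316, Gamma_yxx = 0.694808, Gamma_yxy = 0.234403, Gamma_yyy = 0.163461; k3 = (-0.956740, 0.236619, 1.746326, -0.539016)
  k4: at (x, y) = (-0.547837, -0.738169), (dx/dtau, dy/dtau) = (-0.912684, 0.223049); Gamma_xxx = -2.116283, Gamma_xxy = -0.650828, Gamma_xyy = -1.819103, Gamma_yxx = 0.714915, Gamma_yxy = 0.213856, Gamma_yyy = 0.136408; k4 = (-0.912684, 0.223049, 1.588365, -0.515234)
  Y <- Y + (h/6)(k1 + 2k2 + 2k3 + k4): x = -0.5478, y = -0.7382, dx/dtau = -0.9130, dy/dtau = 0.2231
step 2:
  k1: at (x, y) = (-0.547758, -0.738181), (dx/dtau, dy/dtau) = (-0.912955, 0.223132); Gamma_xxx = -2.116332, Gamma_xxy = -0.650962, Gamma_xyy = -1.819638, Gamma_yxx = 0.714843, Gamma_yxy = 0.213918, Gamma_yyy = 0.136486; k1 = (-0.912955, 0.223132, 1.589317, -0.515454)
  k2: at (x, y) = (-0.570582, -0.732603), (dx/dtau, dy/dtau) = (-0.873222, 0.210246); Gamma_xxx = -2.100129, Gamma_xxy = -0.613204, Gamma_xyy = -1.670514, Gamma_yxx = 0.734907, Gamma_yxy = 0.194738, Gamma_yyy = 0.114104; k2 = (-0.873222, 0.210246, 1.450068, -0.493919)
  k3: at (x, y) = (-0.569589, -0.732925), (dx/dtau, dy/dtau) = (-0.876703, 0.210784); Gamma_xxx = -2.100906, Gamma_xxy = -0.614796, Gamma_xyy = -1.676758, Gamma_yxx = 0.734057, Gamma_yxy = 0.195624, Gamma_yyy = 0.115055; k3 = (-0.876703, 0.210784, 1.462050, -0.497014)
  k4: at (x, y) = (-0.591593, -0.727642), (dx/dtau, dy/dtau) = (-0.839853, 0.198281); Gamma_xxx = -2.082199, Gamma_xxy = -0.581182, Gamma_xyy = -1.546194, Gamma_yxx = 0.754307, Gamma_yxy = 0.177437, Gamma_yyy = 0.096164; k4 = (-0.839853, 0.198281, 1.335908, -0.476737)
  Y <- Y + (h/6)(k1 + 2k2 + 2k3 + k4): x = -0.5915, y = -0.7277, dx/dtau = -0.8400, dy/dtau = 0.1983
step 3:
  k1: at (x, y) = (-0.591530, -0.727652), (dx/dtau, dy/dtau) = (-0.840043, 0.198348); Gamma_xxx = -2.082257, Gamma_xxy = -0.581273, Gamma_xyy = -1.546546, Gamma_yxx = 0.754245, Gamma_yxy = 0.177486, Gamma_yyy = 0.096213; k1 = (-0.840043, 0.198348, 1.336530, -0.476889)
  k2: at (x, y) = (-0.612531, -0.722693), (dx/dtau, dy/dtau) = (-0.806630, 0.186426); Gamma_xxx = -2.061780, Gamma_xxy = -0.551682, Gamma_xyy = -1.433418, Gamma_yxx = 0.774461, Gamma_yxy = 0.160391, Gamma_yyy = 0.080522; k2 = (-0.806630, 0.186426, 1.225397, -0.458465)
  k3: at (x, y) = (-0.611696, -0.722992), (dx/dtau, dy/dtau) = (-0.809408, 0.186887); Gamma_xxx = -2.062638, Gamma_xxy = -0.552827, Gamma_xyy = -1.437793, Gamma_yxx = 0.773693, Gamma_yxy = 0.161139, Gamma_yyy = 0.081145; k3 = (-0.809408, 0.186887, 1.234287, -0.460962)
  k4: at (x, y) = (-0.632001, -0.718308), (dx/dtau, dy/dtau) = (-0.778328, 0.175300); Gamma_xxx = -2.040757, Gamma_xxy = -0.526296, Gamma_xyy = -1.337783, Gamma_yxx = 0.794074, Gamma_yxy = 0.144853, Gamma_yyy = 0.067884; k4 = (-0.778328, 0.175300, 1.133774, -0.443604)
  Y <- Y + (h/6)(k1 + 2k2 + 2k3 + k4): x = -0.6320, y = -0.7183, dx/dtau = -0.7785, dy/dtau = 0.1754
step 4:
  k1: at (x, y) = (-0.631951, -0.718317), (dx/dtau, dy/dtau) = (-0.778462, 0.175354); Gamma_xxx = -2.040813, Gamma_xxy = -0.526359, Gamma_xyy = -1.338017, Gamma_yxx = 0.794021, Gamma_yxy = 0.144890, Gamma_yyy = 0.067914; k1 = (-0.778462, 0.175354, 1.134180, -0.443711)
  k2: at (x, y) = (-0.651412, -0.713933), (dx/dtau, dy/dtau) = (-0.750108, 0.164261); Gamma_xxx = -2.018069, Gamma_xxy = -0.502795, Gamma_xyy = -1.250357, Gamma_yxx = 0.814374, Gamma_yxy = 0.129495, Gamma_yyy = 0.056875; k2 = (-0.750108, 0.164261, 1.045325, -0.427841)
  k3: at (x, y) = (-0.650703, -0.714210), (dx/dtau, dy/dtau) = (-0.752329, 0.164658); Gamma_xxx = -2.018926, Gamma_xxy = -0.503629, Gamma_xyy = -1.253499, Gamma_yxx = 0.813680, Gamma_yxy = 0.130136, Gamma_yyy = 0.057285; k3 = (-0.752329, 0.164658, 1.051920, -0.429853)
  k4: at (x, y) = (-0.669567, -0.710084), (dx/dtau, dy/dtau) = (-0.725866, 0.153861); Gamma_xxx = -1.995471, Gamma_xxy = -0.482358, Gamma_xyy = -1.175299, Gamma_yxx = 0.834175, Gamma_yxy = 0.115413, Gamma_yyy = 0.047960; k4 = (-0.725866, 0.153861, 0.971459, -0.414868)
  Y <- Y + (h/6)(k1 + 2k2 + 2k3 + k4): x = -0.6695, y = -0.7101, dx/dtau = -0.7260, dy/dtau = 0.1539

Answer: x = -0.6695, y = -0.7101, dx/dtau = -0.7260, dy/dtau = 0.1539


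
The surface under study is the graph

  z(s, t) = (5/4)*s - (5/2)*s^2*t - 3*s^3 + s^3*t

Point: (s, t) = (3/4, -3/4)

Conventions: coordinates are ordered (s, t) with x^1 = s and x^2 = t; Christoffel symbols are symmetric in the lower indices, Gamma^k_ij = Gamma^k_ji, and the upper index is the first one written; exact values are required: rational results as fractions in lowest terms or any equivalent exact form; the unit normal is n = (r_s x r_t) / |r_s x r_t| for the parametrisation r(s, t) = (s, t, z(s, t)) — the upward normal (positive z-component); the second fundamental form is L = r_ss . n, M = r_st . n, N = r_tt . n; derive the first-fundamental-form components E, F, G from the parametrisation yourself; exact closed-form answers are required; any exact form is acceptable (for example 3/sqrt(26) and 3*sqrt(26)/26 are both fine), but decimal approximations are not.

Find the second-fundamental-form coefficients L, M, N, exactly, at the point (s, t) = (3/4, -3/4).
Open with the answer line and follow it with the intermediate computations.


Answer: L = -84*sqrt(29090)/2909, M = -66*sqrt(29090)/14545, N = 0

z_s = -145/64, z_t = -63/64, z_ss = -105/8, z_st = -33/16, z_tt = 0
E = 25121/4096, F = 9135/4096, G = 8065/4096; answer radicand W^2 = 14545/2048
unnormalised second-form numerators: l = -105/8, m = -33/16, n = 0; L = l/sqrt(14545/2048), and similarly M = m/sqrt(W^2), N = n/sqrt(W^2)


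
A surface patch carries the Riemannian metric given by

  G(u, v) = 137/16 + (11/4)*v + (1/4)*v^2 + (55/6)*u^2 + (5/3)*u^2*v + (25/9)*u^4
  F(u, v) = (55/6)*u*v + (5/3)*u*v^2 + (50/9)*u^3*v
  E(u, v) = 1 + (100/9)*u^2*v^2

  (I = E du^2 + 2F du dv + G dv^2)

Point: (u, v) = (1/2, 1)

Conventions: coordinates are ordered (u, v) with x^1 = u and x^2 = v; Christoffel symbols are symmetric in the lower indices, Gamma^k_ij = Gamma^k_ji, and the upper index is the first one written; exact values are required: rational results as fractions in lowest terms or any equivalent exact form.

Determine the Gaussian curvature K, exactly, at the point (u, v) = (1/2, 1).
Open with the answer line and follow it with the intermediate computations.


Answer: K = -18/4805

E = 34/9, F = 55/9, G = 130/9, EG - F^2 = 155/9 at the point
E_u = 100/9, E_v = 50/9, F_u = 15, F_v = 125/18, G_u = 110/9, G_v = 11/3
E_vv = 50/9, F_uv = 50/3, G_uu = 30
Brioschi: K = (det M1 - det M2) / (EG - F^2)^2 with the standard first/second-derivative matrices M1, M2.
M1 = [[-E_vv/2 + F_uv - G_uu/2, E_u/2, F_u - E_v/2], [F_v - G_u/2, E, F], [G_v/2, F, G]] = [[-10/9, 50/9, 110/9], [5/6, 34/9, 55/9], [11/6, 55/9, 130/9]]; det M1 = -3740/81
M2 = [[0, E_v/2, G_u/2], [E_v/2, E, F], [G_u/2, F, G]] = [[0, 25/9, 55/9], [25/9, 34/9, 55/9], [55/9, 55/9, 130/9]]; det M2 = -3650/81
det M1 - det M2 = -10/9; K = -10/9 / (155/9)^2 = -18/4805


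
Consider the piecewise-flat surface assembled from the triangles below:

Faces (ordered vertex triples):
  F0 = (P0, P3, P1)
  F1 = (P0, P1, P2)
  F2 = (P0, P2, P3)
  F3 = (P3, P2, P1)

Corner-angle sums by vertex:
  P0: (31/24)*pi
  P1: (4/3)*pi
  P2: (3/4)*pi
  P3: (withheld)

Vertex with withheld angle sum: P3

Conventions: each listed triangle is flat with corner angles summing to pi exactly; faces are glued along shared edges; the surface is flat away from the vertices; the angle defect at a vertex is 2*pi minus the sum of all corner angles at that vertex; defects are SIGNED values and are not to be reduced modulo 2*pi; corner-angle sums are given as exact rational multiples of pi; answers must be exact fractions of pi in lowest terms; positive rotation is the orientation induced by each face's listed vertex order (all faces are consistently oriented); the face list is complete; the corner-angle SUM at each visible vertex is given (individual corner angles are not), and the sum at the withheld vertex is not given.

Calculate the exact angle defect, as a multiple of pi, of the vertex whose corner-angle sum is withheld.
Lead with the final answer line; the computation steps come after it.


Answer: defect(P3) = (11/8)*pi

V = 4, E = 6, F = 4; chi = V - E + F = 2
Gauss-Bonnet: total defect = 2*pi*chi = 4*pi; visible defects sum to (21/8)*pi


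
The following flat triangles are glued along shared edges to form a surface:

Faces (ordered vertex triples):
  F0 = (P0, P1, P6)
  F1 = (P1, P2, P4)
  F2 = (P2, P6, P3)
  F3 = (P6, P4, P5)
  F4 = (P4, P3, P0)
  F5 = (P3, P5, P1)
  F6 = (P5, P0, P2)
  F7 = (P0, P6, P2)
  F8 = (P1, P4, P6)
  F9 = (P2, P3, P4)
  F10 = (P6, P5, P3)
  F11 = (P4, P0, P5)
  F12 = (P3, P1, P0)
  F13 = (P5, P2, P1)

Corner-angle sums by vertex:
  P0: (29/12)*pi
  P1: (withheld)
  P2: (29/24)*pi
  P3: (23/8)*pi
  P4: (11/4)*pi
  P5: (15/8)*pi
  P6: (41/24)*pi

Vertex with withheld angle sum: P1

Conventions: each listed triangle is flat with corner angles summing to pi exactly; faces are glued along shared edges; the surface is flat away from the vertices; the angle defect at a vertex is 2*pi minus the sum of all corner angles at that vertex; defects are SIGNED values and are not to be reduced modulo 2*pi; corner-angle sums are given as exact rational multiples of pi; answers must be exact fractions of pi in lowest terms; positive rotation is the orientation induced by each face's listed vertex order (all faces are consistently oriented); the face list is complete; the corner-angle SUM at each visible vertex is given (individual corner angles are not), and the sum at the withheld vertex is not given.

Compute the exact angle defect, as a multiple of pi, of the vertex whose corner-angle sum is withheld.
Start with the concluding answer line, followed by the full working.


Answer: defect(P1) = (5/6)*pi

V = 7, E = 21, F = 14; chi = V - E + F = 0
Gauss-Bonnet: total defect = 2*pi*chi = 0; visible defects sum to (-5/6)*pi


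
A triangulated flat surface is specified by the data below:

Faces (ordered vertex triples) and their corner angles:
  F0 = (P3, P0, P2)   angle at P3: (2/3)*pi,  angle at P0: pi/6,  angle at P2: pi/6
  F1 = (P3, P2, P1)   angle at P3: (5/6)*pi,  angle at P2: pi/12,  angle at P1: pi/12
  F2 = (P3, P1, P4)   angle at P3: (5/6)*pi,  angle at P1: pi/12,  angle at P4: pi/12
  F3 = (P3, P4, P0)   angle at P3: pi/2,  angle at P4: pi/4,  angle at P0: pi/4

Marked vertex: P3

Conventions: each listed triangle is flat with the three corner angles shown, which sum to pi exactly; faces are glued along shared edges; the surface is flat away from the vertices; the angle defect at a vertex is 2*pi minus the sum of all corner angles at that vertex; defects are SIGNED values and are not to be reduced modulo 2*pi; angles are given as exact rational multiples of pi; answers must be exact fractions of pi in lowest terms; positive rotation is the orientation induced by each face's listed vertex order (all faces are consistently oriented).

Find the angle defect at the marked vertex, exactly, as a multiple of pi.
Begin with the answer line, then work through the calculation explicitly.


Answer: defect(P3) = (-5/6)*pi

Sum of corner angles at P3: (17/6)*pi
defect = 2*pi - (17/6)*pi


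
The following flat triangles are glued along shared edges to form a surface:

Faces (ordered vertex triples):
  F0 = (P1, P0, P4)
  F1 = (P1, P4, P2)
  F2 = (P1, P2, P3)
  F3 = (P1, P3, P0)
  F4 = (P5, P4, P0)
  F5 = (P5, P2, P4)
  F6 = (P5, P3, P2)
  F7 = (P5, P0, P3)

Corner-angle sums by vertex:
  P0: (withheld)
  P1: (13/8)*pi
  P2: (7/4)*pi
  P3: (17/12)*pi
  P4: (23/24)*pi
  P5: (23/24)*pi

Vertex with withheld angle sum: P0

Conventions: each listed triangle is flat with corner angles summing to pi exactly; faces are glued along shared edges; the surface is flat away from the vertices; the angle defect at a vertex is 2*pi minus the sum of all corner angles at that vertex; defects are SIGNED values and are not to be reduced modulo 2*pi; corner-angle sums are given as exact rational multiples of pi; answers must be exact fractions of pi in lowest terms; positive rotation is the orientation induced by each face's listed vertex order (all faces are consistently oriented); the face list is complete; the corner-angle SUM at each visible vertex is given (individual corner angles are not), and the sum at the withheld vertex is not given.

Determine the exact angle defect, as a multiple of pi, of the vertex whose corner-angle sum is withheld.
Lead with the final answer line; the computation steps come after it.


Answer: defect(P0) = (17/24)*pi

V = 6, E = 12, F = 8; chi = V - E + F = 2
Gauss-Bonnet: total defect = 2*pi*chi = 4*pi; visible defects sum to (79/24)*pi


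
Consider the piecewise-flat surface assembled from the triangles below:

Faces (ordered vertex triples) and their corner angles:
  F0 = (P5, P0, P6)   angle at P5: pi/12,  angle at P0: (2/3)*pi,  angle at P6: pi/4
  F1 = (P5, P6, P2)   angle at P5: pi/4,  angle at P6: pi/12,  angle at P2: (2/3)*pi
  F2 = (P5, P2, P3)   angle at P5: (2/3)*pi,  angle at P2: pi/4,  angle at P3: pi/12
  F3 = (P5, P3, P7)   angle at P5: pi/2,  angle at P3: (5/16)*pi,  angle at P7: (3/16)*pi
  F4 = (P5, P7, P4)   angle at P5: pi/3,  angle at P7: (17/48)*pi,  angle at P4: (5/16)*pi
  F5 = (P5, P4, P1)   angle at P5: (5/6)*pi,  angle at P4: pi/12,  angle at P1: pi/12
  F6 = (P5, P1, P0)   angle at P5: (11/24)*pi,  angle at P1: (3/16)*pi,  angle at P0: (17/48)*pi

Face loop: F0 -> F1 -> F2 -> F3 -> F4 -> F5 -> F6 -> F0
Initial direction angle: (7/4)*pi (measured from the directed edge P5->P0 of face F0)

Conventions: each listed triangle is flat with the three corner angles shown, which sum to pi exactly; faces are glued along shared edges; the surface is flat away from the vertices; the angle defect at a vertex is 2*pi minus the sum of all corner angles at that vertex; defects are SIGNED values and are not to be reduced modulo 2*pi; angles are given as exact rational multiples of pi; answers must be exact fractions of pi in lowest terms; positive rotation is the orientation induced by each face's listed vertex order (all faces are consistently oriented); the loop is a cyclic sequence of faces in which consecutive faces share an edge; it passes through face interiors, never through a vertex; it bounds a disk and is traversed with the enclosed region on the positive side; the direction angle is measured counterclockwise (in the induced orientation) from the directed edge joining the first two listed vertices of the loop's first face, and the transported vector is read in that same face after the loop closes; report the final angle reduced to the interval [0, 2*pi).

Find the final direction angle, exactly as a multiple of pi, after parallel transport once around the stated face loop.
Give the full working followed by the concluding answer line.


enclosed vertex P5: corner angles sum to (25/8)*pi, defect = 2*pi - (25/8)*pi = (-9/8)*pi
summing the enclosed defects onto the initial angle, mod 2*pi in the induced orientation:
final angle = (7/4)*pi - (9/8)*pi = (5/8)*pi (mod 2*pi)

Answer: final direction angle = (5/8)*pi


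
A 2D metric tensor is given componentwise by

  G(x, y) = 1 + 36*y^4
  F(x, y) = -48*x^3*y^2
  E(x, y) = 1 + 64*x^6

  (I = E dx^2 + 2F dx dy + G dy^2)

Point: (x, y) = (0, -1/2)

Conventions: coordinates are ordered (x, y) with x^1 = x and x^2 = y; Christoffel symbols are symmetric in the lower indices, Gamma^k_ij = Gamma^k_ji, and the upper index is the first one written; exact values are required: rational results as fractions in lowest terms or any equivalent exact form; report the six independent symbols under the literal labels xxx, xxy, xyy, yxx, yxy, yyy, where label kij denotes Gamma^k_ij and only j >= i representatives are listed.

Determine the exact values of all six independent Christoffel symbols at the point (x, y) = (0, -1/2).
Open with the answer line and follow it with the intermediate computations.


Answer: Gamma_xxx = 0, Gamma_xxy = 0, Gamma_xyy = 0, Gamma_yxx = 0, Gamma_yxy = 0, Gamma_yyy = -36/13

E = 1, F = 0, G = 13/4 at the point
E_x = 0, E_y = 0, F_x = 0, F_y = 0, G_x = 0, G_y = -18
EG - F^2 = 13/4;  g^inv = (4/13) * [[13/4, 0], [0, 1]]
first-kind symbols [ij,l] = (1/2)(d_i g_jl + d_j g_il - d_l g_ij): [xx,x] = E_x/2 = 0, [xx,y] = F_x - E_y/2 = 0, [xy,x] = E_y/2 = 0, [xy,y] = G_x/2 = 0, [yy,x] = F_y - G_x/2 = 0, [yy,y] = G_y/2 = -9
Gamma^x_ij = (G*[ij,x] - F*[ij,y])/(EG - F^2), Gamma^y_ij = (E*[ij,y] - F*[ij,x])/(EG - F^2)


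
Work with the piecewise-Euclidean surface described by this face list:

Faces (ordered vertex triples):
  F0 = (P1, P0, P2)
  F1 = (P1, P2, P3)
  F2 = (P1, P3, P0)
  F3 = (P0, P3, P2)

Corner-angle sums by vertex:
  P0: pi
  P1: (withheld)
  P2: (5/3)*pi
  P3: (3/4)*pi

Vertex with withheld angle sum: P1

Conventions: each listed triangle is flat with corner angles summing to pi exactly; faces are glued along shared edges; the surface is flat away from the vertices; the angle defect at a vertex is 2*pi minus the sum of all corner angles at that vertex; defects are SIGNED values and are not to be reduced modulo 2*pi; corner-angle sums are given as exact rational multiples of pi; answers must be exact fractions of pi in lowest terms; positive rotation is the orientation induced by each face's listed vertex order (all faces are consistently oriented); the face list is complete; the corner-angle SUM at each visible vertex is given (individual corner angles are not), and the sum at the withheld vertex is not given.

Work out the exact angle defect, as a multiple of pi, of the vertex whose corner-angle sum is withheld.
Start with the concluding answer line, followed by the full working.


Answer: defect(P1) = (17/12)*pi

V = 4, E = 6, F = 4; chi = V - E + F = 2
Gauss-Bonnet: total defect = 2*pi*chi = 4*pi; visible defects sum to (31/12)*pi


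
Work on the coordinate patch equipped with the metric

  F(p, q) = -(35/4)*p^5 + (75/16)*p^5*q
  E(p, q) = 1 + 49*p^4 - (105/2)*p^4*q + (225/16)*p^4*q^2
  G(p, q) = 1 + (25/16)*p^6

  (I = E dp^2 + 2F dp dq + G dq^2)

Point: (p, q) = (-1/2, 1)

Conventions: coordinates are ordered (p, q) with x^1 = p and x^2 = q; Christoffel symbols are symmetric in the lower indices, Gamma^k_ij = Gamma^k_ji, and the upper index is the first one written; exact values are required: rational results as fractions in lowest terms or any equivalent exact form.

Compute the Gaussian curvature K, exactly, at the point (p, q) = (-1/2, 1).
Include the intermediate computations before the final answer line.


E = 425/256, F = 65/512, G = 1049/1024, EG - F^2 = 1725/1024 at the point
E_p = -169/32, E_q = -195/128, F_p = -325/256, F_q = -75/512, G_p = -75/256, G_q = 0
E_qq = 225/128, F_pq = 375/256, G_pp = 375/128
Apply the Brioschi formula K = (det M1 - det M2)/(EG - F^2)^2 over the derivative matrices of E, F, G.
M1 = [[-E_qq/2 + F_pq - G_pp/2, E_p/2, F_p - E_q/2], [F_q - G_p/2, E, F], [G_q/2, F, G]] = [[-225/256, -169/64, -65/128], [0, 425/256, 65/512], [0, 65/512, 1049/1024]]; det M1 = -388125/262144
M2 = [[0, E_q/2, G_p/2], [E_q/2, E, F], [G_p/2, F, G]] = [[0, -195/256, -75/512], [-195/256, 425/256, 65/512], [-75/512, 65/512, 1049/1024]]; det M2 = -157725/262144
det M1 - det M2 = -225/256; K = -225/256 / (1725/1024)^2 = -4096/13225

Answer: K = -4096/13225


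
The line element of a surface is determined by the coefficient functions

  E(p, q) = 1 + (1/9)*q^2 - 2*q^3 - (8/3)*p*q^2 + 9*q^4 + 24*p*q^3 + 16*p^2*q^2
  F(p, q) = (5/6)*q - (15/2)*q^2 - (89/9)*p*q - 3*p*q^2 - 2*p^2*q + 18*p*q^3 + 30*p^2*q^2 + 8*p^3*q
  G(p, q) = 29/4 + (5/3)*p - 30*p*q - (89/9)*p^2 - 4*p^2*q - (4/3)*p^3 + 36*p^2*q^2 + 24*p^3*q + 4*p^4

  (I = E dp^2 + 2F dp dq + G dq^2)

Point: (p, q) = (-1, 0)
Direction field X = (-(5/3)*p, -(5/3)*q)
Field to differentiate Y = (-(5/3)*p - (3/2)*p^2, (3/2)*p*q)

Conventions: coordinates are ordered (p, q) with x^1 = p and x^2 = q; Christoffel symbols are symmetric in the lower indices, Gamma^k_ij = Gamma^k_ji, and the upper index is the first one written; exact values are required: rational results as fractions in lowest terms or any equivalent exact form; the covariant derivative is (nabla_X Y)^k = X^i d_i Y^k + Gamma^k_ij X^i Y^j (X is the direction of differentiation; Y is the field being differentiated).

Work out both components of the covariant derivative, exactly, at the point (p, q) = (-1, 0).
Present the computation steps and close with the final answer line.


E = 1, F = 0, G = 37/36 at the point
E_p = 0, E_q = 0, F_p = 0, F_q = 13/18, G_p = 13/9, G_q = 2
EG - F^2 = 37/36;  g^inv = (36/37) * [[37/36, 0], [0, 1]]
first-kind symbols [ij,l] = (1/2)(d_i g_jl + d_j g_il - d_l g_ij): [pp,p] = E_p/2 = 0, [pp,q] = F_p - E_q/2 = 0, [pq,p] = E_q/2 = 0, [pq,q] = G_p/2 = 13/18, [qq,p] = F_q - G_p/2 = 0, [qq,q] = G_q/2 = 1
Gamma^p_ij = (G*[ij,p] - F*[ij,q])/(EG - F^2), Gamma^q_ij = (E*[ij,q] - F*[ij,p])/(EG - F^2)
Gamma_ppp = 0, Gamma_ppq = 0, Gamma_pqq = 0, Gamma_qpp = 0, Gamma_qpq = 26/37, Gamma_qqq = 36/37
X = (5/3, 0), Y = (1/6, 0) at the point

Answer: (nabla_X Y)^p = 20/9, (nabla_X Y)^q = 0
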